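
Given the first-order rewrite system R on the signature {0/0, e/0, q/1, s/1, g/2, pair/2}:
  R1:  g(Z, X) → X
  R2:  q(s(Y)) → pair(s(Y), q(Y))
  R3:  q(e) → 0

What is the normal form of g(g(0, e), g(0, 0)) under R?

1. g(g(0, e), g(0, 0))  →  g(0, 0)   [R1 at ε]
2. g(0, 0)  →  0   [R1 at ε]

0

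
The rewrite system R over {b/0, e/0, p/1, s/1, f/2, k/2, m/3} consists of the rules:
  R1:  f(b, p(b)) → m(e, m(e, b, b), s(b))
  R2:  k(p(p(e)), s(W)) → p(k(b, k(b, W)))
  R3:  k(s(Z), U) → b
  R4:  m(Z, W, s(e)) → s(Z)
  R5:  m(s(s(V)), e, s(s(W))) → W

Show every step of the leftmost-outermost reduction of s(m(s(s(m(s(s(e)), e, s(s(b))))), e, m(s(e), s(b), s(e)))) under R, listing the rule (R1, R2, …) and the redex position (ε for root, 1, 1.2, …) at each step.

s(e)

1. s(m(s(s(m(s(s(e)), e, s(s(b))))), e, m(s(e), s(b), s(e))))  →  s(m(s(s(b)), e, m(s(e), s(b), s(e))))   [R5 at 1.1.1.1]
2. s(m(s(s(b)), e, m(s(e), s(b), s(e))))  →  s(m(s(s(b)), e, s(s(e))))   [R4 at 1.3]
3. s(m(s(s(b)), e, s(s(e))))  →  s(e)   [R5 at 1]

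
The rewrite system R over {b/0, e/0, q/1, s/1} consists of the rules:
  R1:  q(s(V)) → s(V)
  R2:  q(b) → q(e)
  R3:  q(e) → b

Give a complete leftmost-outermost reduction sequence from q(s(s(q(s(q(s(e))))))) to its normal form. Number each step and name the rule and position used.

1. q(s(s(q(s(q(s(e)))))))  →  s(s(q(s(q(s(e))))))   [R1 at ε]
2. s(s(q(s(q(s(e))))))  →  s(s(s(q(s(e)))))   [R1 at 1.1]
3. s(s(s(q(s(e)))))  →  s(s(s(s(e))))   [R1 at 1.1.1]

s(s(s(s(e))))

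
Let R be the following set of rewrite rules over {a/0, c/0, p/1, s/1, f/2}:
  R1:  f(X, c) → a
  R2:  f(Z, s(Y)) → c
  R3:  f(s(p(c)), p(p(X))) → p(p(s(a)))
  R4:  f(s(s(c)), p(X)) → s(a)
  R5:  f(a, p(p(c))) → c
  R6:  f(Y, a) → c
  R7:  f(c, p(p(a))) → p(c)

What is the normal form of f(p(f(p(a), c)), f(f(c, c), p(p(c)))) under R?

a

1. f(p(f(p(a), c)), f(f(c, c), p(p(c))))  →  f(p(a), f(f(c, c), p(p(c))))   [R1 at 1.1]
2. f(p(a), f(f(c, c), p(p(c))))  →  f(p(a), f(a, p(p(c))))   [R1 at 2.1]
3. f(p(a), f(a, p(p(c))))  →  f(p(a), c)   [R5 at 2]
4. f(p(a), c)  →  a   [R1 at ε]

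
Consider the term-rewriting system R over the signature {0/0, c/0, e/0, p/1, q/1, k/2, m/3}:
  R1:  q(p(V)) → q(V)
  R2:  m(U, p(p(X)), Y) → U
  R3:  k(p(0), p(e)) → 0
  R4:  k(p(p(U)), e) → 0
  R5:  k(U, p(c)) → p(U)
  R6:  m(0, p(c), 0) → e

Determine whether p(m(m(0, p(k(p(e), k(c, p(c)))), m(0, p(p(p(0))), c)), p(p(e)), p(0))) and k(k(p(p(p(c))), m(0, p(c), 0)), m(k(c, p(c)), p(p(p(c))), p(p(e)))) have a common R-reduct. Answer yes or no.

Reduce t₁ = p(m(m(0, p(k(p(e), k(c, p(c)))), m(0, p(p(p(0))), c)), p(p(e)), p(0))):
1. p(m(m(0, p(k(p(e), k(c, p(c)))), m(0, p(p(p(0))), c)), p(p(e)), p(0)))  →  p(m(0, p(k(p(e), k(c, p(c)))), m(0, p(p(p(0))), c)))   [R2 at 1]
2. p(m(0, p(k(p(e), k(c, p(c)))), m(0, p(p(p(0))), c)))  →  p(m(0, p(k(p(e), p(c))), m(0, p(p(p(0))), c)))   [R5 at 1.2.1.2]
3. p(m(0, p(k(p(e), p(c))), m(0, p(p(p(0))), c)))  →  p(m(0, p(p(p(e))), m(0, p(p(p(0))), c)))   [R5 at 1.2.1]
4. p(m(0, p(p(p(e))), m(0, p(p(p(0))), c)))  →  p(0)   [R2 at 1]

Reduce t₂ = k(k(p(p(p(c))), m(0, p(c), 0)), m(k(c, p(c)), p(p(p(c))), p(p(e)))):
1. k(k(p(p(p(c))), m(0, p(c), 0)), m(k(c, p(c)), p(p(p(c))), p(p(e))))  →  k(k(p(p(p(c))), e), m(k(c, p(c)), p(p(p(c))), p(p(e))))   [R6 at 1.2]
2. k(k(p(p(p(c))), e), m(k(c, p(c)), p(p(p(c))), p(p(e))))  →  k(0, m(k(c, p(c)), p(p(p(c))), p(p(e))))   [R4 at 1]
3. k(0, m(k(c, p(c)), p(p(p(c))), p(p(e))))  →  k(0, k(c, p(c)))   [R2 at 2]
4. k(0, k(c, p(c)))  →  k(0, p(c))   [R5 at 2]
5. k(0, p(c))  →  p(0)   [R5 at ε]

yes — NF(t₁) = p(0), NF(t₂) = p(0)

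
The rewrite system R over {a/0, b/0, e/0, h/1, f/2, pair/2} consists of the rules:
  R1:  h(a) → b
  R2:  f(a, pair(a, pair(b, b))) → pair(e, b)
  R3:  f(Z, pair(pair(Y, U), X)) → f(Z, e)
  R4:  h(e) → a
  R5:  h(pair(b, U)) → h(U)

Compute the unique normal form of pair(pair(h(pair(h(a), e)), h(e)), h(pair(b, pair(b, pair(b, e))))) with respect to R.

1. pair(pair(h(pair(h(a), e)), h(e)), h(pair(b, pair(b, pair(b, e)))))  →  pair(pair(h(pair(b, e)), h(e)), h(pair(b, pair(b, pair(b, e)))))   [R1 at 1.1.1.1]
2. pair(pair(h(pair(b, e)), h(e)), h(pair(b, pair(b, pair(b, e)))))  →  pair(pair(h(e), h(e)), h(pair(b, pair(b, pair(b, e)))))   [R5 at 1.1]
3. pair(pair(h(e), h(e)), h(pair(b, pair(b, pair(b, e)))))  →  pair(pair(a, h(e)), h(pair(b, pair(b, pair(b, e)))))   [R4 at 1.1]
4. pair(pair(a, h(e)), h(pair(b, pair(b, pair(b, e)))))  →  pair(pair(a, a), h(pair(b, pair(b, pair(b, e)))))   [R4 at 1.2]
5. pair(pair(a, a), h(pair(b, pair(b, pair(b, e)))))  →  pair(pair(a, a), h(pair(b, pair(b, e))))   [R5 at 2]
6. pair(pair(a, a), h(pair(b, pair(b, e))))  →  pair(pair(a, a), h(pair(b, e)))   [R5 at 2]
7. pair(pair(a, a), h(pair(b, e)))  →  pair(pair(a, a), h(e))   [R5 at 2]
8. pair(pair(a, a), h(e))  →  pair(pair(a, a), a)   [R4 at 2]

pair(pair(a, a), a)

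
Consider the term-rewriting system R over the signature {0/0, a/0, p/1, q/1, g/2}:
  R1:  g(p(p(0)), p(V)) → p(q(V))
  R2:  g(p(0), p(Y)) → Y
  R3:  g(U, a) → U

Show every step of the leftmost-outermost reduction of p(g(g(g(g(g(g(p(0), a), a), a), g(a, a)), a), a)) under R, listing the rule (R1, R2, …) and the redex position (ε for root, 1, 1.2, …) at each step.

p(p(0))

1. p(g(g(g(g(g(g(p(0), a), a), a), g(a, a)), a), a))  →  p(g(g(g(g(g(p(0), a), a), a), g(a, a)), a))   [R3 at 1]
2. p(g(g(g(g(g(p(0), a), a), a), g(a, a)), a))  →  p(g(g(g(g(p(0), a), a), a), g(a, a)))   [R3 at 1]
3. p(g(g(g(g(p(0), a), a), a), g(a, a)))  →  p(g(g(g(p(0), a), a), g(a, a)))   [R3 at 1.1]
4. p(g(g(g(p(0), a), a), g(a, a)))  →  p(g(g(p(0), a), g(a, a)))   [R3 at 1.1]
5. p(g(g(p(0), a), g(a, a)))  →  p(g(p(0), g(a, a)))   [R3 at 1.1]
6. p(g(p(0), g(a, a)))  →  p(g(p(0), a))   [R3 at 1.2]
7. p(g(p(0), a))  →  p(p(0))   [R3 at 1]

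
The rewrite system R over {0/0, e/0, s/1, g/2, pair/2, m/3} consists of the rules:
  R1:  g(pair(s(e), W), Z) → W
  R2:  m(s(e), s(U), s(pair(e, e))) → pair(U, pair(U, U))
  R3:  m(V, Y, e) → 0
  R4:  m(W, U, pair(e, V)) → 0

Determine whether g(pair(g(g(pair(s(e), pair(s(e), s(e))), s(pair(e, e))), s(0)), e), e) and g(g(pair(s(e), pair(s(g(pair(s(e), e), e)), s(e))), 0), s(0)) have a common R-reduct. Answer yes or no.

no — NF(t₁) = e, NF(t₂) = s(e)

Reduce t₁ = g(pair(g(g(pair(s(e), pair(s(e), s(e))), s(pair(e, e))), s(0)), e), e):
1. g(pair(g(g(pair(s(e), pair(s(e), s(e))), s(pair(e, e))), s(0)), e), e)  →  g(pair(g(pair(s(e), s(e)), s(0)), e), e)   [R1 at 1.1.1]
2. g(pair(g(pair(s(e), s(e)), s(0)), e), e)  →  g(pair(s(e), e), e)   [R1 at 1.1]
3. g(pair(s(e), e), e)  →  e   [R1 at ε]

Reduce t₂ = g(g(pair(s(e), pair(s(g(pair(s(e), e), e)), s(e))), 0), s(0)):
1. g(g(pair(s(e), pair(s(g(pair(s(e), e), e)), s(e))), 0), s(0))  →  g(pair(s(g(pair(s(e), e), e)), s(e)), s(0))   [R1 at 1]
2. g(pair(s(g(pair(s(e), e), e)), s(e)), s(0))  →  g(pair(s(e), s(e)), s(0))   [R1 at 1.1.1]
3. g(pair(s(e), s(e)), s(0))  →  s(e)   [R1 at ε]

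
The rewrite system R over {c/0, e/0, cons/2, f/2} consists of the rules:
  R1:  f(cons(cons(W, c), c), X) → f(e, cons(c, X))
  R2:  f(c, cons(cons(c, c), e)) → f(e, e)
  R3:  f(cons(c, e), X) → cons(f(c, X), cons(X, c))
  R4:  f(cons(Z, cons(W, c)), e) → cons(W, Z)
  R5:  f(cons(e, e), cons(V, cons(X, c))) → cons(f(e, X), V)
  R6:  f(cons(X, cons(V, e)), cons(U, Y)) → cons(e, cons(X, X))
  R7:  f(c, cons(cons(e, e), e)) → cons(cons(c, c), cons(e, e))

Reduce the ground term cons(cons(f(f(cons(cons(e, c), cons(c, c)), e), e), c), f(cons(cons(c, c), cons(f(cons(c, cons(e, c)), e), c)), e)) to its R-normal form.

cons(cons(cons(e, c), c), cons(cons(e, c), cons(c, c)))

1. cons(cons(f(f(cons(cons(e, c), cons(c, c)), e), e), c), f(cons(cons(c, c), cons(f(cons(c, cons(e, c)), e), c)), e))  →  cons(cons(f(cons(c, cons(e, c)), e), c), f(cons(cons(c, c), cons(f(cons(c, cons(e, c)), e), c)), e))   [R4 at 1.1.1]
2. cons(cons(f(cons(c, cons(e, c)), e), c), f(cons(cons(c, c), cons(f(cons(c, cons(e, c)), e), c)), e))  →  cons(cons(cons(e, c), c), f(cons(cons(c, c), cons(f(cons(c, cons(e, c)), e), c)), e))   [R4 at 1.1]
3. cons(cons(cons(e, c), c), f(cons(cons(c, c), cons(f(cons(c, cons(e, c)), e), c)), e))  →  cons(cons(cons(e, c), c), cons(f(cons(c, cons(e, c)), e), cons(c, c)))   [R4 at 2]
4. cons(cons(cons(e, c), c), cons(f(cons(c, cons(e, c)), e), cons(c, c)))  →  cons(cons(cons(e, c), c), cons(cons(e, c), cons(c, c)))   [R4 at 2.1]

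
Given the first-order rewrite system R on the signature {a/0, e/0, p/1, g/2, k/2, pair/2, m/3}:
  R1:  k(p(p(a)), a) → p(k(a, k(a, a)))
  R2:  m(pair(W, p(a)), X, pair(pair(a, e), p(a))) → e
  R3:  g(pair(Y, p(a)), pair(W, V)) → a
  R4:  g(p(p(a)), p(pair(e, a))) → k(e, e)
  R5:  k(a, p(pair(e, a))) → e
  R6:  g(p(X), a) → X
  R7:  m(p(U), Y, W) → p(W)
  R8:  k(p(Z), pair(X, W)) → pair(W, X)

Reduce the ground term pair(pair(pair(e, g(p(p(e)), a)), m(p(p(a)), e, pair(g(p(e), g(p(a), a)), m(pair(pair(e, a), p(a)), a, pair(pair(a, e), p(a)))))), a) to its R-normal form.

1. pair(pair(pair(e, g(p(p(e)), a)), m(p(p(a)), e, pair(g(p(e), g(p(a), a)), m(pair(pair(e, a), p(a)), a, pair(pair(a, e), p(a)))))), a)  →  pair(pair(pair(e, p(e)), m(p(p(a)), e, pair(g(p(e), g(p(a), a)), m(pair(pair(e, a), p(a)), a, pair(pair(a, e), p(a)))))), a)   [R6 at 1.1.2]
2. pair(pair(pair(e, p(e)), m(p(p(a)), e, pair(g(p(e), g(p(a), a)), m(pair(pair(e, a), p(a)), a, pair(pair(a, e), p(a)))))), a)  →  pair(pair(pair(e, p(e)), p(pair(g(p(e), g(p(a), a)), m(pair(pair(e, a), p(a)), a, pair(pair(a, e), p(a)))))), a)   [R7 at 1.2]
3. pair(pair(pair(e, p(e)), p(pair(g(p(e), g(p(a), a)), m(pair(pair(e, a), p(a)), a, pair(pair(a, e), p(a)))))), a)  →  pair(pair(pair(e, p(e)), p(pair(g(p(e), a), m(pair(pair(e, a), p(a)), a, pair(pair(a, e), p(a)))))), a)   [R6 at 1.2.1.1.2]
4. pair(pair(pair(e, p(e)), p(pair(g(p(e), a), m(pair(pair(e, a), p(a)), a, pair(pair(a, e), p(a)))))), a)  →  pair(pair(pair(e, p(e)), p(pair(e, m(pair(pair(e, a), p(a)), a, pair(pair(a, e), p(a)))))), a)   [R6 at 1.2.1.1]
5. pair(pair(pair(e, p(e)), p(pair(e, m(pair(pair(e, a), p(a)), a, pair(pair(a, e), p(a)))))), a)  →  pair(pair(pair(e, p(e)), p(pair(e, e))), a)   [R2 at 1.2.1.2]

pair(pair(pair(e, p(e)), p(pair(e, e))), a)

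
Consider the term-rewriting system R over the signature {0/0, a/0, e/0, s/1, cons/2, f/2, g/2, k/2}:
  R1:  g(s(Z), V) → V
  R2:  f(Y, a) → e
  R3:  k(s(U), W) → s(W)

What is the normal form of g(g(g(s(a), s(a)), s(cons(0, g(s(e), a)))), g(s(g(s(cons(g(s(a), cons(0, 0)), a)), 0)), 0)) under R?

1. g(g(g(s(a), s(a)), s(cons(0, g(s(e), a)))), g(s(g(s(cons(g(s(a), cons(0, 0)), a)), 0)), 0))  →  g(g(s(a), s(cons(0, g(s(e), a)))), g(s(g(s(cons(g(s(a), cons(0, 0)), a)), 0)), 0))   [R1 at 1.1]
2. g(g(s(a), s(cons(0, g(s(e), a)))), g(s(g(s(cons(g(s(a), cons(0, 0)), a)), 0)), 0))  →  g(s(cons(0, g(s(e), a))), g(s(g(s(cons(g(s(a), cons(0, 0)), a)), 0)), 0))   [R1 at 1]
3. g(s(cons(0, g(s(e), a))), g(s(g(s(cons(g(s(a), cons(0, 0)), a)), 0)), 0))  →  g(s(g(s(cons(g(s(a), cons(0, 0)), a)), 0)), 0)   [R1 at ε]
4. g(s(g(s(cons(g(s(a), cons(0, 0)), a)), 0)), 0)  →  0   [R1 at ε]

0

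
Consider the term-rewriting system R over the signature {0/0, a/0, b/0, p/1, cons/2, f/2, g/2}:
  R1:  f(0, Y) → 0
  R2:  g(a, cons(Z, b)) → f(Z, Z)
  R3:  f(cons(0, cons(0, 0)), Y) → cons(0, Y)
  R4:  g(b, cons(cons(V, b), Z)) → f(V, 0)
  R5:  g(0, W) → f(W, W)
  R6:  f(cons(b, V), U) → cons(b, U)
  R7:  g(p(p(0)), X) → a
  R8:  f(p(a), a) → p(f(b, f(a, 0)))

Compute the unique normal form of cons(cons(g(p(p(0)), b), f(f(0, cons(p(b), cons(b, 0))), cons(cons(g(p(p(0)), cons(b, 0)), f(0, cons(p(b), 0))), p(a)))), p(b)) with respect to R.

1. cons(cons(g(p(p(0)), b), f(f(0, cons(p(b), cons(b, 0))), cons(cons(g(p(p(0)), cons(b, 0)), f(0, cons(p(b), 0))), p(a)))), p(b))  →  cons(cons(a, f(f(0, cons(p(b), cons(b, 0))), cons(cons(g(p(p(0)), cons(b, 0)), f(0, cons(p(b), 0))), p(a)))), p(b))   [R7 at 1.1]
2. cons(cons(a, f(f(0, cons(p(b), cons(b, 0))), cons(cons(g(p(p(0)), cons(b, 0)), f(0, cons(p(b), 0))), p(a)))), p(b))  →  cons(cons(a, f(0, cons(cons(g(p(p(0)), cons(b, 0)), f(0, cons(p(b), 0))), p(a)))), p(b))   [R1 at 1.2.1]
3. cons(cons(a, f(0, cons(cons(g(p(p(0)), cons(b, 0)), f(0, cons(p(b), 0))), p(a)))), p(b))  →  cons(cons(a, 0), p(b))   [R1 at 1.2]

cons(cons(a, 0), p(b))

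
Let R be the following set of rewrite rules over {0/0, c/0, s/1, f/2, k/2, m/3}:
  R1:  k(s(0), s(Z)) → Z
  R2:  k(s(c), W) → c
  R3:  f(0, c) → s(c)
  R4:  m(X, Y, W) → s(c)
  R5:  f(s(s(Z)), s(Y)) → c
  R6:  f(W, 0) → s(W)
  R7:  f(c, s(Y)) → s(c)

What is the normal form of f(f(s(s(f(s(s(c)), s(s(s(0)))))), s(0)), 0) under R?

s(c)

1. f(f(s(s(f(s(s(c)), s(s(s(0)))))), s(0)), 0)  →  s(f(s(s(f(s(s(c)), s(s(s(0)))))), s(0)))   [R6 at ε]
2. s(f(s(s(f(s(s(c)), s(s(s(0)))))), s(0)))  →  s(c)   [R5 at 1]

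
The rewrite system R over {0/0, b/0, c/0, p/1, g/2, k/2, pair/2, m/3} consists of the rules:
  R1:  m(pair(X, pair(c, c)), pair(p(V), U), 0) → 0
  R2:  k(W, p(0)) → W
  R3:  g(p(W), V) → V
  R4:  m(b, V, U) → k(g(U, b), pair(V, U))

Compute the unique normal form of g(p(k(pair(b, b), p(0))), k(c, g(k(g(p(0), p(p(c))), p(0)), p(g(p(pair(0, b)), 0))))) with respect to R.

1. g(p(k(pair(b, b), p(0))), k(c, g(k(g(p(0), p(p(c))), p(0)), p(g(p(pair(0, b)), 0)))))  →  k(c, g(k(g(p(0), p(p(c))), p(0)), p(g(p(pair(0, b)), 0))))   [R3 at ε]
2. k(c, g(k(g(p(0), p(p(c))), p(0)), p(g(p(pair(0, b)), 0))))  →  k(c, g(g(p(0), p(p(c))), p(g(p(pair(0, b)), 0))))   [R2 at 2.1]
3. k(c, g(g(p(0), p(p(c))), p(g(p(pair(0, b)), 0))))  →  k(c, g(p(p(c)), p(g(p(pair(0, b)), 0))))   [R3 at 2.1]
4. k(c, g(p(p(c)), p(g(p(pair(0, b)), 0))))  →  k(c, p(g(p(pair(0, b)), 0)))   [R3 at 2]
5. k(c, p(g(p(pair(0, b)), 0)))  →  k(c, p(0))   [R3 at 2.1]
6. k(c, p(0))  →  c   [R2 at ε]

c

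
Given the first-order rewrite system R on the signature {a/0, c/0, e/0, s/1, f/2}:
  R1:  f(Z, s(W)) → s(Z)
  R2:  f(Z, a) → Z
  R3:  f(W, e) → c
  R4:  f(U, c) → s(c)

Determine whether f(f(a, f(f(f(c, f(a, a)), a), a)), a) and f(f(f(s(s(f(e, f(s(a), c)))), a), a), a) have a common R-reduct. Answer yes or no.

Reduce t₁ = f(f(a, f(f(f(c, f(a, a)), a), a)), a):
1. f(f(a, f(f(f(c, f(a, a)), a), a)), a)  →  f(a, f(f(f(c, f(a, a)), a), a))   [R2 at ε]
2. f(a, f(f(f(c, f(a, a)), a), a))  →  f(a, f(f(c, f(a, a)), a))   [R2 at 2]
3. f(a, f(f(c, f(a, a)), a))  →  f(a, f(c, f(a, a)))   [R2 at 2]
4. f(a, f(c, f(a, a)))  →  f(a, f(c, a))   [R2 at 2.2]
5. f(a, f(c, a))  →  f(a, c)   [R2 at 2]
6. f(a, c)  →  s(c)   [R4 at ε]

Reduce t₂ = f(f(f(s(s(f(e, f(s(a), c)))), a), a), a):
1. f(f(f(s(s(f(e, f(s(a), c)))), a), a), a)  →  f(f(s(s(f(e, f(s(a), c)))), a), a)   [R2 at ε]
2. f(f(s(s(f(e, f(s(a), c)))), a), a)  →  f(s(s(f(e, f(s(a), c)))), a)   [R2 at ε]
3. f(s(s(f(e, f(s(a), c)))), a)  →  s(s(f(e, f(s(a), c))))   [R2 at ε]
4. s(s(f(e, f(s(a), c))))  →  s(s(f(e, s(c))))   [R4 at 1.1.2]
5. s(s(f(e, s(c))))  →  s(s(s(e)))   [R1 at 1.1]

no — NF(t₁) = s(c), NF(t₂) = s(s(s(e)))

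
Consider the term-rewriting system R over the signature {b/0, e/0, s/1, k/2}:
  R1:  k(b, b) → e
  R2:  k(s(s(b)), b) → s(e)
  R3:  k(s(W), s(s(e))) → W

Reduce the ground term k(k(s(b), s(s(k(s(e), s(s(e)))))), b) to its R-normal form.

1. k(k(s(b), s(s(k(s(e), s(s(e)))))), b)  →  k(k(s(b), s(s(e))), b)   [R3 at 1.2.1.1]
2. k(k(s(b), s(s(e))), b)  →  k(b, b)   [R3 at 1]
3. k(b, b)  →  e   [R1 at ε]

e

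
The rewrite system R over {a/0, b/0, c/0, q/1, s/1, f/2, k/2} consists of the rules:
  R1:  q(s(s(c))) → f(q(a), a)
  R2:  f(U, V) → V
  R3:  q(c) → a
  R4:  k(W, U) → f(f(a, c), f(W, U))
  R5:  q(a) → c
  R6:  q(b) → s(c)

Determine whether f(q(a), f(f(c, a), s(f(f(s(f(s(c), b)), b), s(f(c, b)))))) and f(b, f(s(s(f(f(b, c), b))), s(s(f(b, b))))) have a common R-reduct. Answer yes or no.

yes — NF(t₁) = s(s(b)), NF(t₂) = s(s(b))

Reduce t₁ = f(q(a), f(f(c, a), s(f(f(s(f(s(c), b)), b), s(f(c, b)))))):
1. f(q(a), f(f(c, a), s(f(f(s(f(s(c), b)), b), s(f(c, b))))))  →  f(f(c, a), s(f(f(s(f(s(c), b)), b), s(f(c, b)))))   [R2 at ε]
2. f(f(c, a), s(f(f(s(f(s(c), b)), b), s(f(c, b)))))  →  s(f(f(s(f(s(c), b)), b), s(f(c, b))))   [R2 at ε]
3. s(f(f(s(f(s(c), b)), b), s(f(c, b))))  →  s(s(f(c, b)))   [R2 at 1]
4. s(s(f(c, b)))  →  s(s(b))   [R2 at 1.1]

Reduce t₂ = f(b, f(s(s(f(f(b, c), b))), s(s(f(b, b))))):
1. f(b, f(s(s(f(f(b, c), b))), s(s(f(b, b)))))  →  f(s(s(f(f(b, c), b))), s(s(f(b, b))))   [R2 at ε]
2. f(s(s(f(f(b, c), b))), s(s(f(b, b))))  →  s(s(f(b, b)))   [R2 at ε]
3. s(s(f(b, b)))  →  s(s(b))   [R2 at 1.1]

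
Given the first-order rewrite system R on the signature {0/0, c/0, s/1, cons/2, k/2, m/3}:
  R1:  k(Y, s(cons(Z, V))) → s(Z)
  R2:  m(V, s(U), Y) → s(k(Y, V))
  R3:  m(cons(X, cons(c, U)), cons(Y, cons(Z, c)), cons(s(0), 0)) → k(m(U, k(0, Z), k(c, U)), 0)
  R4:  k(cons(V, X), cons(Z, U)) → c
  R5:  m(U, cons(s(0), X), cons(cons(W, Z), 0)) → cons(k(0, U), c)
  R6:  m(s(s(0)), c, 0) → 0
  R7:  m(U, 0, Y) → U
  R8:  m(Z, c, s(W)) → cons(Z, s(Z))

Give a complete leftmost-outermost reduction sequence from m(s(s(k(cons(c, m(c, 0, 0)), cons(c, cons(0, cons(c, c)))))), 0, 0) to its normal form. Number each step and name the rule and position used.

s(s(c))

1. m(s(s(k(cons(c, m(c, 0, 0)), cons(c, cons(0, cons(c, c)))))), 0, 0)  →  s(s(k(cons(c, m(c, 0, 0)), cons(c, cons(0, cons(c, c))))))   [R7 at ε]
2. s(s(k(cons(c, m(c, 0, 0)), cons(c, cons(0, cons(c, c))))))  →  s(s(c))   [R4 at 1.1]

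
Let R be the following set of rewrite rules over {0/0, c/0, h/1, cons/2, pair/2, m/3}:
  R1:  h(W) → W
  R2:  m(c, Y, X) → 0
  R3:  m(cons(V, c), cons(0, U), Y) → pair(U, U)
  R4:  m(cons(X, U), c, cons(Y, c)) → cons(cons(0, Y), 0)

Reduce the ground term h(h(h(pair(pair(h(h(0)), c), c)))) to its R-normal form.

pair(pair(0, c), c)

1. h(h(h(pair(pair(h(h(0)), c), c))))  →  h(h(pair(pair(h(h(0)), c), c)))   [R1 at ε]
2. h(h(pair(pair(h(h(0)), c), c)))  →  h(pair(pair(h(h(0)), c), c))   [R1 at ε]
3. h(pair(pair(h(h(0)), c), c))  →  pair(pair(h(h(0)), c), c)   [R1 at ε]
4. pair(pair(h(h(0)), c), c)  →  pair(pair(h(0), c), c)   [R1 at 1.1]
5. pair(pair(h(0), c), c)  →  pair(pair(0, c), c)   [R1 at 1.1]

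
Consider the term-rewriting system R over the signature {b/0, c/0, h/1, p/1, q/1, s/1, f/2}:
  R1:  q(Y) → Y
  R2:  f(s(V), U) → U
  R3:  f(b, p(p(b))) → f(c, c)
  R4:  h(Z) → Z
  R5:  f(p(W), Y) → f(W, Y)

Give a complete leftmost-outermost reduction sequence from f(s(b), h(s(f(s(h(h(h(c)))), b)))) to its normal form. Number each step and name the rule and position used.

s(b)

1. f(s(b), h(s(f(s(h(h(h(c)))), b))))  →  h(s(f(s(h(h(h(c)))), b)))   [R2 at ε]
2. h(s(f(s(h(h(h(c)))), b)))  →  s(f(s(h(h(h(c)))), b))   [R4 at ε]
3. s(f(s(h(h(h(c)))), b))  →  s(b)   [R2 at 1]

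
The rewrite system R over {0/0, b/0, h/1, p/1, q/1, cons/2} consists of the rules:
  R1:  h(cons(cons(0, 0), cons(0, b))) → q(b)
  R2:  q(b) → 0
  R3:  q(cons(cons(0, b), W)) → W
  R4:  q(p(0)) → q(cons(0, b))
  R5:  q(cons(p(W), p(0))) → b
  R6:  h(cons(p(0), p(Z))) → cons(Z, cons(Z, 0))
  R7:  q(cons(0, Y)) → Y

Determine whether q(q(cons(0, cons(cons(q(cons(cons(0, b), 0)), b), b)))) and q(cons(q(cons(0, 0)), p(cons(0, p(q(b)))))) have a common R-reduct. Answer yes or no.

no — NF(t₁) = b, NF(t₂) = p(cons(0, p(0)))

Reduce t₁ = q(q(cons(0, cons(cons(q(cons(cons(0, b), 0)), b), b)))):
1. q(q(cons(0, cons(cons(q(cons(cons(0, b), 0)), b), b))))  →  q(cons(cons(q(cons(cons(0, b), 0)), b), b))   [R7 at 1]
2. q(cons(cons(q(cons(cons(0, b), 0)), b), b))  →  q(cons(cons(0, b), b))   [R3 at 1.1.1]
3. q(cons(cons(0, b), b))  →  b   [R3 at ε]

Reduce t₂ = q(cons(q(cons(0, 0)), p(cons(0, p(q(b)))))):
1. q(cons(q(cons(0, 0)), p(cons(0, p(q(b))))))  →  q(cons(0, p(cons(0, p(q(b))))))   [R7 at 1.1]
2. q(cons(0, p(cons(0, p(q(b))))))  →  p(cons(0, p(q(b))))   [R7 at ε]
3. p(cons(0, p(q(b))))  →  p(cons(0, p(0)))   [R2 at 1.2.1]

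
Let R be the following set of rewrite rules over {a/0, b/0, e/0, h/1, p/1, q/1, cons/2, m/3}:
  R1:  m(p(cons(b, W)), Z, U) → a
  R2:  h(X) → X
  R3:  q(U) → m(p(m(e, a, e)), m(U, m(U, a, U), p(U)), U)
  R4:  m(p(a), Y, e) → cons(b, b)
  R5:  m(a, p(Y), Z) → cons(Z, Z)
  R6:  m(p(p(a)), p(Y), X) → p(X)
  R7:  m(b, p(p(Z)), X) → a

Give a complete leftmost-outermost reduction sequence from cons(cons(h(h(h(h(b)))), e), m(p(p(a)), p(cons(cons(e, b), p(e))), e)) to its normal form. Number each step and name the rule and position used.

cons(cons(b, e), p(e))

1. cons(cons(h(h(h(h(b)))), e), m(p(p(a)), p(cons(cons(e, b), p(e))), e))  →  cons(cons(h(h(h(b))), e), m(p(p(a)), p(cons(cons(e, b), p(e))), e))   [R2 at 1.1]
2. cons(cons(h(h(h(b))), e), m(p(p(a)), p(cons(cons(e, b), p(e))), e))  →  cons(cons(h(h(b)), e), m(p(p(a)), p(cons(cons(e, b), p(e))), e))   [R2 at 1.1]
3. cons(cons(h(h(b)), e), m(p(p(a)), p(cons(cons(e, b), p(e))), e))  →  cons(cons(h(b), e), m(p(p(a)), p(cons(cons(e, b), p(e))), e))   [R2 at 1.1]
4. cons(cons(h(b), e), m(p(p(a)), p(cons(cons(e, b), p(e))), e))  →  cons(cons(b, e), m(p(p(a)), p(cons(cons(e, b), p(e))), e))   [R2 at 1.1]
5. cons(cons(b, e), m(p(p(a)), p(cons(cons(e, b), p(e))), e))  →  cons(cons(b, e), p(e))   [R6 at 2]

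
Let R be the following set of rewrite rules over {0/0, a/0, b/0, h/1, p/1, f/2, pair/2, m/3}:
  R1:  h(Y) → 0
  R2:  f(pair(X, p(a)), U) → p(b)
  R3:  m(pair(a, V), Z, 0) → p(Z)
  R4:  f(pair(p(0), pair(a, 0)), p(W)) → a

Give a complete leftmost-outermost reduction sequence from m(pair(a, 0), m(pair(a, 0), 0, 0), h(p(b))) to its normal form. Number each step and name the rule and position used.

p(p(0))

1. m(pair(a, 0), m(pair(a, 0), 0, 0), h(p(b)))  →  m(pair(a, 0), p(0), h(p(b)))   [R3 at 2]
2. m(pair(a, 0), p(0), h(p(b)))  →  m(pair(a, 0), p(0), 0)   [R1 at 3]
3. m(pair(a, 0), p(0), 0)  →  p(p(0))   [R3 at ε]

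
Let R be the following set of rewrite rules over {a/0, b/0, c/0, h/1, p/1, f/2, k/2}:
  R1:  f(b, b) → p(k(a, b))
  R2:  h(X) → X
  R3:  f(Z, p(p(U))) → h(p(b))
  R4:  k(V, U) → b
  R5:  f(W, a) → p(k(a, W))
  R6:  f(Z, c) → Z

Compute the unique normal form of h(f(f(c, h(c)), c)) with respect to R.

c

1. h(f(f(c, h(c)), c))  →  f(f(c, h(c)), c)   [R2 at ε]
2. f(f(c, h(c)), c)  →  f(c, h(c))   [R6 at ε]
3. f(c, h(c))  →  f(c, c)   [R2 at 2]
4. f(c, c)  →  c   [R6 at ε]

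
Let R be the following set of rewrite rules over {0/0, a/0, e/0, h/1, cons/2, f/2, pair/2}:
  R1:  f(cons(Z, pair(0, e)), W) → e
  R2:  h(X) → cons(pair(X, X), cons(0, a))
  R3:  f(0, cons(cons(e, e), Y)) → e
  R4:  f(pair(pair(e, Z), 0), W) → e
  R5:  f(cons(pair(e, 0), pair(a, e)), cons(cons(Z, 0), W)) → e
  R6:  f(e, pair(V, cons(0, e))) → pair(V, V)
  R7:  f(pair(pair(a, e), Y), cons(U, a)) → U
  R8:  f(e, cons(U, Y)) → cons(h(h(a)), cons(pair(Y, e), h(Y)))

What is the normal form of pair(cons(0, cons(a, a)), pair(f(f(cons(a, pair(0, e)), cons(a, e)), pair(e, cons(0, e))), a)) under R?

pair(cons(0, cons(a, a)), pair(pair(e, e), a))

1. pair(cons(0, cons(a, a)), pair(f(f(cons(a, pair(0, e)), cons(a, e)), pair(e, cons(0, e))), a))  →  pair(cons(0, cons(a, a)), pair(f(e, pair(e, cons(0, e))), a))   [R1 at 2.1.1]
2. pair(cons(0, cons(a, a)), pair(f(e, pair(e, cons(0, e))), a))  →  pair(cons(0, cons(a, a)), pair(pair(e, e), a))   [R6 at 2.1]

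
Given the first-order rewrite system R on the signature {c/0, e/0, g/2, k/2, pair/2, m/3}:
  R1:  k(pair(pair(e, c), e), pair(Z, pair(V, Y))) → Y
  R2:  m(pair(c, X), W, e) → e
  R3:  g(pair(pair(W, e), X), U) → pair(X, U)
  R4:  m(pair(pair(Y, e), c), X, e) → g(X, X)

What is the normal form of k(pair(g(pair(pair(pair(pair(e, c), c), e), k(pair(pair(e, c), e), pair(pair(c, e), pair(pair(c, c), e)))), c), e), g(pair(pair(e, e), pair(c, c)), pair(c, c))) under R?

c

1. k(pair(g(pair(pair(pair(pair(e, c), c), e), k(pair(pair(e, c), e), pair(pair(c, e), pair(pair(c, c), e)))), c), e), g(pair(pair(e, e), pair(c, c)), pair(c, c)))  →  k(pair(pair(k(pair(pair(e, c), e), pair(pair(c, e), pair(pair(c, c), e))), c), e), g(pair(pair(e, e), pair(c, c)), pair(c, c)))   [R3 at 1.1]
2. k(pair(pair(k(pair(pair(e, c), e), pair(pair(c, e), pair(pair(c, c), e))), c), e), g(pair(pair(e, e), pair(c, c)), pair(c, c)))  →  k(pair(pair(e, c), e), g(pair(pair(e, e), pair(c, c)), pair(c, c)))   [R1 at 1.1.1]
3. k(pair(pair(e, c), e), g(pair(pair(e, e), pair(c, c)), pair(c, c)))  →  k(pair(pair(e, c), e), pair(pair(c, c), pair(c, c)))   [R3 at 2]
4. k(pair(pair(e, c), e), pair(pair(c, c), pair(c, c)))  →  c   [R1 at ε]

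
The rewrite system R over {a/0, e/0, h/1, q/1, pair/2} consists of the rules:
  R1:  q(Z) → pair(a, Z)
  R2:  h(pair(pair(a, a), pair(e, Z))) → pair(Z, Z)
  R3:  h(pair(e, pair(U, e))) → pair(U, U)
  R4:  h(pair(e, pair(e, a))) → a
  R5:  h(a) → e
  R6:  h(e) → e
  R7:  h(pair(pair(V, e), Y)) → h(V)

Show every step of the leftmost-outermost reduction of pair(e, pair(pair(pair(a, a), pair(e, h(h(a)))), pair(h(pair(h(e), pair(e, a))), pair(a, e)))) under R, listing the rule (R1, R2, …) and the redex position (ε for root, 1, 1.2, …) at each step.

1. pair(e, pair(pair(pair(a, a), pair(e, h(h(a)))), pair(h(pair(h(e), pair(e, a))), pair(a, e))))  →  pair(e, pair(pair(pair(a, a), pair(e, h(e))), pair(h(pair(h(e), pair(e, a))), pair(a, e))))   [R5 at 2.1.2.2.1]
2. pair(e, pair(pair(pair(a, a), pair(e, h(e))), pair(h(pair(h(e), pair(e, a))), pair(a, e))))  →  pair(e, pair(pair(pair(a, a), pair(e, e)), pair(h(pair(h(e), pair(e, a))), pair(a, e))))   [R6 at 2.1.2.2]
3. pair(e, pair(pair(pair(a, a), pair(e, e)), pair(h(pair(h(e), pair(e, a))), pair(a, e))))  →  pair(e, pair(pair(pair(a, a), pair(e, e)), pair(h(pair(e, pair(e, a))), pair(a, e))))   [R6 at 2.2.1.1.1]
4. pair(e, pair(pair(pair(a, a), pair(e, e)), pair(h(pair(e, pair(e, a))), pair(a, e))))  →  pair(e, pair(pair(pair(a, a), pair(e, e)), pair(a, pair(a, e))))   [R4 at 2.2.1]

pair(e, pair(pair(pair(a, a), pair(e, e)), pair(a, pair(a, e))))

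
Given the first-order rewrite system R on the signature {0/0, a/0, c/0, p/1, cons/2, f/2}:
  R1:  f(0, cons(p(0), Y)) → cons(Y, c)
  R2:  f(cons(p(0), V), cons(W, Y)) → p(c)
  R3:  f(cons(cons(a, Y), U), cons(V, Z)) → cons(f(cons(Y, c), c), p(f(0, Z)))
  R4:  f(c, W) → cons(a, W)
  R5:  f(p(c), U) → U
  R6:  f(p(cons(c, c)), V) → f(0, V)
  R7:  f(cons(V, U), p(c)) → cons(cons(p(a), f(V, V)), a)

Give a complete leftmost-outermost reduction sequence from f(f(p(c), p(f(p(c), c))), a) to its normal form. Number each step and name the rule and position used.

1. f(f(p(c), p(f(p(c), c))), a)  →  f(p(f(p(c), c)), a)   [R5 at 1]
2. f(p(f(p(c), c)), a)  →  f(p(c), a)   [R5 at 1.1]
3. f(p(c), a)  →  a   [R5 at ε]

a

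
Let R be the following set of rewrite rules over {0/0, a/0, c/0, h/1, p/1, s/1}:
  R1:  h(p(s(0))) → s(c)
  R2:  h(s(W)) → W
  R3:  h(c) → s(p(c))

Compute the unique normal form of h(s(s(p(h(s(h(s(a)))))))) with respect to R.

s(p(a))

1. h(s(s(p(h(s(h(s(a))))))))  →  s(p(h(s(h(s(a))))))   [R2 at ε]
2. s(p(h(s(h(s(a))))))  →  s(p(h(s(a))))   [R2 at 1.1]
3. s(p(h(s(a))))  →  s(p(a))   [R2 at 1.1]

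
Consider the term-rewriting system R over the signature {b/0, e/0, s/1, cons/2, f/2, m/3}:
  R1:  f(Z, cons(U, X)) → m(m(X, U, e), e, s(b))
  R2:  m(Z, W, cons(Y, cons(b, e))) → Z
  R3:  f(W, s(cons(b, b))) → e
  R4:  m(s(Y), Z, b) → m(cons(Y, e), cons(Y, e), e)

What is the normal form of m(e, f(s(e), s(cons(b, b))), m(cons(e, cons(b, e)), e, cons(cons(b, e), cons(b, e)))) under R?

1. m(e, f(s(e), s(cons(b, b))), m(cons(e, cons(b, e)), e, cons(cons(b, e), cons(b, e))))  →  m(e, e, m(cons(e, cons(b, e)), e, cons(cons(b, e), cons(b, e))))   [R3 at 2]
2. m(e, e, m(cons(e, cons(b, e)), e, cons(cons(b, e), cons(b, e))))  →  m(e, e, cons(e, cons(b, e)))   [R2 at 3]
3. m(e, e, cons(e, cons(b, e)))  →  e   [R2 at ε]

e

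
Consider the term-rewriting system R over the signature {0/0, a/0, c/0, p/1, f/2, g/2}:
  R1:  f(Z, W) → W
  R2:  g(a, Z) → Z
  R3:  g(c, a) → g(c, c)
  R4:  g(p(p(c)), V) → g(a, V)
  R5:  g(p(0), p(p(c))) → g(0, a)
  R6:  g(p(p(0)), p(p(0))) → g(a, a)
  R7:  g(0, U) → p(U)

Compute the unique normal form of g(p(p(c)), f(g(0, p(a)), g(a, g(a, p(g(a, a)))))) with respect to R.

1. g(p(p(c)), f(g(0, p(a)), g(a, g(a, p(g(a, a))))))  →  g(a, f(g(0, p(a)), g(a, g(a, p(g(a, a))))))   [R4 at ε]
2. g(a, f(g(0, p(a)), g(a, g(a, p(g(a, a))))))  →  f(g(0, p(a)), g(a, g(a, p(g(a, a)))))   [R2 at ε]
3. f(g(0, p(a)), g(a, g(a, p(g(a, a)))))  →  g(a, g(a, p(g(a, a))))   [R1 at ε]
4. g(a, g(a, p(g(a, a))))  →  g(a, p(g(a, a)))   [R2 at ε]
5. g(a, p(g(a, a)))  →  p(g(a, a))   [R2 at ε]
6. p(g(a, a))  →  p(a)   [R2 at 1]

p(a)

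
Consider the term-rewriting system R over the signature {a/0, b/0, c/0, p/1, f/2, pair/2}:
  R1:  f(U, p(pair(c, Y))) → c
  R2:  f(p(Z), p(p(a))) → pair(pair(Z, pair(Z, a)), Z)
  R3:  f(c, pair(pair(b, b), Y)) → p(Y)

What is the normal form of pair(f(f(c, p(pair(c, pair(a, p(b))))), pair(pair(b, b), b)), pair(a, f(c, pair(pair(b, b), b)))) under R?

pair(p(b), pair(a, p(b)))

1. pair(f(f(c, p(pair(c, pair(a, p(b))))), pair(pair(b, b), b)), pair(a, f(c, pair(pair(b, b), b))))  →  pair(f(c, pair(pair(b, b), b)), pair(a, f(c, pair(pair(b, b), b))))   [R1 at 1.1]
2. pair(f(c, pair(pair(b, b), b)), pair(a, f(c, pair(pair(b, b), b))))  →  pair(p(b), pair(a, f(c, pair(pair(b, b), b))))   [R3 at 1]
3. pair(p(b), pair(a, f(c, pair(pair(b, b), b))))  →  pair(p(b), pair(a, p(b)))   [R3 at 2.2]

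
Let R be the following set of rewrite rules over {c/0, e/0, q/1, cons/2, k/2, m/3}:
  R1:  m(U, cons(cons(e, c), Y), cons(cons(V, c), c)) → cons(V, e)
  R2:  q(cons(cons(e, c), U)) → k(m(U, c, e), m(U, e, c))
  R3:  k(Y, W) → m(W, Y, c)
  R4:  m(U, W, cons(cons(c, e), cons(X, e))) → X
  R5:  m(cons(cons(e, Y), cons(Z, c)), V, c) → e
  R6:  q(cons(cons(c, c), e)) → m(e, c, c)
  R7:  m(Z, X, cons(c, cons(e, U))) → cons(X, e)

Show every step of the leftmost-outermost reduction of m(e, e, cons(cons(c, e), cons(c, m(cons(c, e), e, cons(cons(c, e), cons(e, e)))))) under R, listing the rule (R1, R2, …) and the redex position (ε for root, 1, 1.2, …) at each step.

1. m(e, e, cons(cons(c, e), cons(c, m(cons(c, e), e, cons(cons(c, e), cons(e, e))))))  →  m(e, e, cons(cons(c, e), cons(c, e)))   [R4 at 3.2.2]
2. m(e, e, cons(cons(c, e), cons(c, e)))  →  c   [R4 at ε]

c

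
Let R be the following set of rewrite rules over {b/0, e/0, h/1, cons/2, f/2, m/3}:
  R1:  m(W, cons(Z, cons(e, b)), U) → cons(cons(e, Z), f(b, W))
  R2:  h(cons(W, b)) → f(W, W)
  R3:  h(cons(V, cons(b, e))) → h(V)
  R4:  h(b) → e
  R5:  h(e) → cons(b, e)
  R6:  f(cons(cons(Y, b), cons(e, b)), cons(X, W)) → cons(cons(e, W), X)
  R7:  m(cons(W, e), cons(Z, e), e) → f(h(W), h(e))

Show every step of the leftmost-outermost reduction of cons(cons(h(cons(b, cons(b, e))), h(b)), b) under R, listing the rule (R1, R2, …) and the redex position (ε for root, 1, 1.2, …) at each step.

cons(cons(e, e), b)

1. cons(cons(h(cons(b, cons(b, e))), h(b)), b)  →  cons(cons(h(b), h(b)), b)   [R3 at 1.1]
2. cons(cons(h(b), h(b)), b)  →  cons(cons(e, h(b)), b)   [R4 at 1.1]
3. cons(cons(e, h(b)), b)  →  cons(cons(e, e), b)   [R4 at 1.2]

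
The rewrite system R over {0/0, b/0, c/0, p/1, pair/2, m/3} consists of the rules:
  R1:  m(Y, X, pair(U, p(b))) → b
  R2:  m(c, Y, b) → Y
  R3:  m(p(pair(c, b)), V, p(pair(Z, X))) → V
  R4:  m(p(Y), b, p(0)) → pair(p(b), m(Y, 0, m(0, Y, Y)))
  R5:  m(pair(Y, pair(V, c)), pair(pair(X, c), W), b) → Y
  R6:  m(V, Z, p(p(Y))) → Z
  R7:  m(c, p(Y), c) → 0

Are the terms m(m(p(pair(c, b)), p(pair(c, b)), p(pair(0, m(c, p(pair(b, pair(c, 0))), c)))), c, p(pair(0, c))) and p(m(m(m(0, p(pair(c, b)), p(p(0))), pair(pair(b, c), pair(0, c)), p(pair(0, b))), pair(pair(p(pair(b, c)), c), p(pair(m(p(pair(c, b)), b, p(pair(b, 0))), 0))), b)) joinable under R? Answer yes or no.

Reduce t₁ = m(m(p(pair(c, b)), p(pair(c, b)), p(pair(0, m(c, p(pair(b, pair(c, 0))), c)))), c, p(pair(0, c))):
1. m(m(p(pair(c, b)), p(pair(c, b)), p(pair(0, m(c, p(pair(b, pair(c, 0))), c)))), c, p(pair(0, c)))  →  m(p(pair(c, b)), c, p(pair(0, c)))   [R3 at 1]
2. m(p(pair(c, b)), c, p(pair(0, c)))  →  c   [R3 at ε]

Reduce t₂ = p(m(m(m(0, p(pair(c, b)), p(p(0))), pair(pair(b, c), pair(0, c)), p(pair(0, b))), pair(pair(p(pair(b, c)), c), p(pair(m(p(pair(c, b)), b, p(pair(b, 0))), 0))), b)):
1. p(m(m(m(0, p(pair(c, b)), p(p(0))), pair(pair(b, c), pair(0, c)), p(pair(0, b))), pair(pair(p(pair(b, c)), c), p(pair(m(p(pair(c, b)), b, p(pair(b, 0))), 0))), b))  →  p(m(m(p(pair(c, b)), pair(pair(b, c), pair(0, c)), p(pair(0, b))), pair(pair(p(pair(b, c)), c), p(pair(m(p(pair(c, b)), b, p(pair(b, 0))), 0))), b))   [R6 at 1.1.1]
2. p(m(m(p(pair(c, b)), pair(pair(b, c), pair(0, c)), p(pair(0, b))), pair(pair(p(pair(b, c)), c), p(pair(m(p(pair(c, b)), b, p(pair(b, 0))), 0))), b))  →  p(m(pair(pair(b, c), pair(0, c)), pair(pair(p(pair(b, c)), c), p(pair(m(p(pair(c, b)), b, p(pair(b, 0))), 0))), b))   [R3 at 1.1]
3. p(m(pair(pair(b, c), pair(0, c)), pair(pair(p(pair(b, c)), c), p(pair(m(p(pair(c, b)), b, p(pair(b, 0))), 0))), b))  →  p(pair(b, c))   [R5 at 1]

no — NF(t₁) = c, NF(t₂) = p(pair(b, c))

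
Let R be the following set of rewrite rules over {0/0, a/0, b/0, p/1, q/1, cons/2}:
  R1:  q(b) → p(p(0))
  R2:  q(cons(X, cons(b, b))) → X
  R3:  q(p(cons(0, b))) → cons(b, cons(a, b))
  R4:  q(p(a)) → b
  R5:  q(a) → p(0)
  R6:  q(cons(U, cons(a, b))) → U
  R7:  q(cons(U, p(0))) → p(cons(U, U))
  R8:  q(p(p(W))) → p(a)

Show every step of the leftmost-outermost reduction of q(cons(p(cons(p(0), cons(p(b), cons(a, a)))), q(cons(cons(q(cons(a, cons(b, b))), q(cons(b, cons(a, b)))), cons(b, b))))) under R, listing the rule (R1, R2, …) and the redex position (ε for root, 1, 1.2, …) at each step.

1. q(cons(p(cons(p(0), cons(p(b), cons(a, a)))), q(cons(cons(q(cons(a, cons(b, b))), q(cons(b, cons(a, b)))), cons(b, b)))))  →  q(cons(p(cons(p(0), cons(p(b), cons(a, a)))), cons(q(cons(a, cons(b, b))), q(cons(b, cons(a, b))))))   [R2 at 1.2]
2. q(cons(p(cons(p(0), cons(p(b), cons(a, a)))), cons(q(cons(a, cons(b, b))), q(cons(b, cons(a, b))))))  →  q(cons(p(cons(p(0), cons(p(b), cons(a, a)))), cons(a, q(cons(b, cons(a, b))))))   [R2 at 1.2.1]
3. q(cons(p(cons(p(0), cons(p(b), cons(a, a)))), cons(a, q(cons(b, cons(a, b))))))  →  q(cons(p(cons(p(0), cons(p(b), cons(a, a)))), cons(a, b)))   [R6 at 1.2.2]
4. q(cons(p(cons(p(0), cons(p(b), cons(a, a)))), cons(a, b)))  →  p(cons(p(0), cons(p(b), cons(a, a))))   [R6 at ε]

p(cons(p(0), cons(p(b), cons(a, a))))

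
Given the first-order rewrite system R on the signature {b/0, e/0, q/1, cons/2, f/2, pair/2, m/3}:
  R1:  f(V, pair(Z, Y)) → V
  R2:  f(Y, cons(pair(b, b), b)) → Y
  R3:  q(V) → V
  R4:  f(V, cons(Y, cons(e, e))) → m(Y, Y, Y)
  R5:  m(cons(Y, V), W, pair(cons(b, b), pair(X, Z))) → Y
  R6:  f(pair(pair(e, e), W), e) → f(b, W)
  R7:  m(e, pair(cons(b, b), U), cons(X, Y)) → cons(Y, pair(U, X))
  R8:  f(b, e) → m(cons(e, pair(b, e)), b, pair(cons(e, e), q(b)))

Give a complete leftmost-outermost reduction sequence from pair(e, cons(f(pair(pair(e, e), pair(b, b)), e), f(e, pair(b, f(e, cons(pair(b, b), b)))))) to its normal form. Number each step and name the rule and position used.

1. pair(e, cons(f(pair(pair(e, e), pair(b, b)), e), f(e, pair(b, f(e, cons(pair(b, b), b))))))  →  pair(e, cons(f(b, pair(b, b)), f(e, pair(b, f(e, cons(pair(b, b), b))))))   [R6 at 2.1]
2. pair(e, cons(f(b, pair(b, b)), f(e, pair(b, f(e, cons(pair(b, b), b))))))  →  pair(e, cons(b, f(e, pair(b, f(e, cons(pair(b, b), b))))))   [R1 at 2.1]
3. pair(e, cons(b, f(e, pair(b, f(e, cons(pair(b, b), b))))))  →  pair(e, cons(b, e))   [R1 at 2.2]

pair(e, cons(b, e))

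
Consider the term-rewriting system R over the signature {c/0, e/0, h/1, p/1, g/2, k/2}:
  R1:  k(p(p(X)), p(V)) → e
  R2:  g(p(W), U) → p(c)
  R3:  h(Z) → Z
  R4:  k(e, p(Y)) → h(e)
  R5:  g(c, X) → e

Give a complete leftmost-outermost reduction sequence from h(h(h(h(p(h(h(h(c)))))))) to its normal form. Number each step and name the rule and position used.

1. h(h(h(h(p(h(h(h(c))))))))  →  h(h(h(p(h(h(h(c)))))))   [R3 at ε]
2. h(h(h(p(h(h(h(c)))))))  →  h(h(p(h(h(h(c))))))   [R3 at ε]
3. h(h(p(h(h(h(c))))))  →  h(p(h(h(h(c)))))   [R3 at ε]
4. h(p(h(h(h(c)))))  →  p(h(h(h(c))))   [R3 at ε]
5. p(h(h(h(c))))  →  p(h(h(c)))   [R3 at 1]
6. p(h(h(c)))  →  p(h(c))   [R3 at 1]
7. p(h(c))  →  p(c)   [R3 at 1]

p(c)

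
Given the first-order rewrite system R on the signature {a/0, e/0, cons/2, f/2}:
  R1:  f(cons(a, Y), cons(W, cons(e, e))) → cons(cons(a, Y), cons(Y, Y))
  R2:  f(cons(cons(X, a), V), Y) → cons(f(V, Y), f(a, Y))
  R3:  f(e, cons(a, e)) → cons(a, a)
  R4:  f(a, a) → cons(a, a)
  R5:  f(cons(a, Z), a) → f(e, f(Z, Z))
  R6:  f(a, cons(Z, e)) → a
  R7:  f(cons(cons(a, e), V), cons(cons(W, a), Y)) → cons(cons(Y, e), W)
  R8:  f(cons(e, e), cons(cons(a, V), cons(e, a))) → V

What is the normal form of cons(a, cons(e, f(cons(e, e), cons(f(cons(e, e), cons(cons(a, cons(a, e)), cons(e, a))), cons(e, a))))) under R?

1. cons(a, cons(e, f(cons(e, e), cons(f(cons(e, e), cons(cons(a, cons(a, e)), cons(e, a))), cons(e, a)))))  →  cons(a, cons(e, f(cons(e, e), cons(cons(a, e), cons(e, a)))))   [R8 at 2.2.2.1]
2. cons(a, cons(e, f(cons(e, e), cons(cons(a, e), cons(e, a)))))  →  cons(a, cons(e, e))   [R8 at 2.2]

cons(a, cons(e, e))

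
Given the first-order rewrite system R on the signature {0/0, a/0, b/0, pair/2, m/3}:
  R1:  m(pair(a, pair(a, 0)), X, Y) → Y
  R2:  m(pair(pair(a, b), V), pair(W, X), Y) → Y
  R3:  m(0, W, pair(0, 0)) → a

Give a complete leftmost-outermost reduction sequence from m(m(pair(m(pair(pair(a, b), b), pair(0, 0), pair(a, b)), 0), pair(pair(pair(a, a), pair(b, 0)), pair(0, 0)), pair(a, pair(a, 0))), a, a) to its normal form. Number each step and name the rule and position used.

a

1. m(m(pair(m(pair(pair(a, b), b), pair(0, 0), pair(a, b)), 0), pair(pair(pair(a, a), pair(b, 0)), pair(0, 0)), pair(a, pair(a, 0))), a, a)  →  m(m(pair(pair(a, b), 0), pair(pair(pair(a, a), pair(b, 0)), pair(0, 0)), pair(a, pair(a, 0))), a, a)   [R2 at 1.1.1]
2. m(m(pair(pair(a, b), 0), pair(pair(pair(a, a), pair(b, 0)), pair(0, 0)), pair(a, pair(a, 0))), a, a)  →  m(pair(a, pair(a, 0)), a, a)   [R2 at 1]
3. m(pair(a, pair(a, 0)), a, a)  →  a   [R1 at ε]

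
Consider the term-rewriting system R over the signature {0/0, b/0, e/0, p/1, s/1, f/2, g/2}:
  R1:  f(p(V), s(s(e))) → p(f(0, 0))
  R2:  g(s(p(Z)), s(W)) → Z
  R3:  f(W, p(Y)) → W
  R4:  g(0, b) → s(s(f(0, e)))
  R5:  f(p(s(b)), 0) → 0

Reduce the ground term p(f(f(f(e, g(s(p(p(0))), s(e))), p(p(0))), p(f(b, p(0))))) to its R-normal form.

1. p(f(f(f(e, g(s(p(p(0))), s(e))), p(p(0))), p(f(b, p(0)))))  →  p(f(f(e, g(s(p(p(0))), s(e))), p(p(0))))   [R3 at 1]
2. p(f(f(e, g(s(p(p(0))), s(e))), p(p(0))))  →  p(f(e, g(s(p(p(0))), s(e))))   [R3 at 1]
3. p(f(e, g(s(p(p(0))), s(e))))  →  p(f(e, p(0)))   [R2 at 1.2]
4. p(f(e, p(0)))  →  p(e)   [R3 at 1]

p(e)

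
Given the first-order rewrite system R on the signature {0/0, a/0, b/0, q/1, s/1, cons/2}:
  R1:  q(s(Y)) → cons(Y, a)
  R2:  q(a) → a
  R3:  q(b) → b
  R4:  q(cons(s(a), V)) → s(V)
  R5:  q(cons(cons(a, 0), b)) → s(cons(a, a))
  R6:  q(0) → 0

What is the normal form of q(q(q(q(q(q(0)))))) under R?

1. q(q(q(q(q(q(0))))))  →  q(q(q(q(q(0)))))   [R6 at 1.1.1.1.1]
2. q(q(q(q(q(0)))))  →  q(q(q(q(0))))   [R6 at 1.1.1.1]
3. q(q(q(q(0))))  →  q(q(q(0)))   [R6 at 1.1.1]
4. q(q(q(0)))  →  q(q(0))   [R6 at 1.1]
5. q(q(0))  →  q(0)   [R6 at 1]
6. q(0)  →  0   [R6 at ε]

0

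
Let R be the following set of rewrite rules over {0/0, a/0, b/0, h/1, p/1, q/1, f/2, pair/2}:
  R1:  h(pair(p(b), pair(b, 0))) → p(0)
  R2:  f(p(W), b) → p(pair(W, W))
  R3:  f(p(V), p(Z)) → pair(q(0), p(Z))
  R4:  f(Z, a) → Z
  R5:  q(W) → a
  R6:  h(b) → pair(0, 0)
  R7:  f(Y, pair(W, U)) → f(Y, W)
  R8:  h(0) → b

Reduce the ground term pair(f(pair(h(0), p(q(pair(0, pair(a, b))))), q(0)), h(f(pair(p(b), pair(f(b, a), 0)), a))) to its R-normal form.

1. pair(f(pair(h(0), p(q(pair(0, pair(a, b))))), q(0)), h(f(pair(p(b), pair(f(b, a), 0)), a)))  →  pair(f(pair(b, p(q(pair(0, pair(a, b))))), q(0)), h(f(pair(p(b), pair(f(b, a), 0)), a)))   [R8 at 1.1.1]
2. pair(f(pair(b, p(q(pair(0, pair(a, b))))), q(0)), h(f(pair(p(b), pair(f(b, a), 0)), a)))  →  pair(f(pair(b, p(a)), q(0)), h(f(pair(p(b), pair(f(b, a), 0)), a)))   [R5 at 1.1.2.1]
3. pair(f(pair(b, p(a)), q(0)), h(f(pair(p(b), pair(f(b, a), 0)), a)))  →  pair(f(pair(b, p(a)), a), h(f(pair(p(b), pair(f(b, a), 0)), a)))   [R5 at 1.2]
4. pair(f(pair(b, p(a)), a), h(f(pair(p(b), pair(f(b, a), 0)), a)))  →  pair(pair(b, p(a)), h(f(pair(p(b), pair(f(b, a), 0)), a)))   [R4 at 1]
5. pair(pair(b, p(a)), h(f(pair(p(b), pair(f(b, a), 0)), a)))  →  pair(pair(b, p(a)), h(pair(p(b), pair(f(b, a), 0))))   [R4 at 2.1]
6. pair(pair(b, p(a)), h(pair(p(b), pair(f(b, a), 0))))  →  pair(pair(b, p(a)), h(pair(p(b), pair(b, 0))))   [R4 at 2.1.2.1]
7. pair(pair(b, p(a)), h(pair(p(b), pair(b, 0))))  →  pair(pair(b, p(a)), p(0))   [R1 at 2]

pair(pair(b, p(a)), p(0))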